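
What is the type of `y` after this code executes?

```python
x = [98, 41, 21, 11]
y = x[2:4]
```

Slicing a list returns a list

list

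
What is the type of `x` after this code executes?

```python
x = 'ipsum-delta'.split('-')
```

str.split() returns list

list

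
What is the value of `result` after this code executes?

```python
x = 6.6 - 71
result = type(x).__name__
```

x is float; result = 'float'

'float'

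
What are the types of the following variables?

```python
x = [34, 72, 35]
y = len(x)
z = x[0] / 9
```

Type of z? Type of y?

int / int = float; len() returns int

float, int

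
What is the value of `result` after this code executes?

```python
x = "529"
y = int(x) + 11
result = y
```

x = '529'; y = 540; result = 540

540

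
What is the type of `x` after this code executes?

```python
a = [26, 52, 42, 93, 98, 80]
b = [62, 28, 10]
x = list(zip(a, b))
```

list(zip()) returns a list of tuples

list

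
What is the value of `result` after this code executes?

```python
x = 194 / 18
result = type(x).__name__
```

x is float; result = 'float'

'float'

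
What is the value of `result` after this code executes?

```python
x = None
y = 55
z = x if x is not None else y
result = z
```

x = None; y = 55; z = 55; result = 55

55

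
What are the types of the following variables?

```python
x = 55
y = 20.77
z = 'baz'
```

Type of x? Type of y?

x is assigned a bare integer (no decimal point), so it is an int; y is assigned a number with a decimal point, so it is a float

int, float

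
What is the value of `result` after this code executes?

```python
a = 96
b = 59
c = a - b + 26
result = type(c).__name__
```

a is int; b is int; c is int; result = 'int'

'int'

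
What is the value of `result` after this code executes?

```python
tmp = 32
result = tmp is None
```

tmp = 32; result = False

False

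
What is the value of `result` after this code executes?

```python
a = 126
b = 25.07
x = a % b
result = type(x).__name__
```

a is int; b is float; x is float; result = 'float'

'float'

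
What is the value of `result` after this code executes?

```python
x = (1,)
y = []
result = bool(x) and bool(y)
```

x = (1,); y = []; result = False

False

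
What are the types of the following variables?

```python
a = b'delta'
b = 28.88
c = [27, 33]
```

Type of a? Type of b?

a is assigned a bytes literal (b'...' prefix); b is assigned a number with a decimal point, so it is a float

bytes, float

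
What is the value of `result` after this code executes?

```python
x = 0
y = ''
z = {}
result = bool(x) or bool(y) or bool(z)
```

x = 0; y = ''; z = {}; result = False

False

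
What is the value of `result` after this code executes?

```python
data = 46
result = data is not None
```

data = 46; result = True

True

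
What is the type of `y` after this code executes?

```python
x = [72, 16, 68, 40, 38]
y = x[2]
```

Indexing list[int] returns int

int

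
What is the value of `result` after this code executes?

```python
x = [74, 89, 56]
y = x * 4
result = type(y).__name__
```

x is list; y is list; result = 'list'

'list'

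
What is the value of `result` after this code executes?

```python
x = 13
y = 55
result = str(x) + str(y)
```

x = 13; y = 55; result = '1355'

'1355'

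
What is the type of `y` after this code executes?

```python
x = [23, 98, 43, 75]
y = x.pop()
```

list.pop() returns the popped element

int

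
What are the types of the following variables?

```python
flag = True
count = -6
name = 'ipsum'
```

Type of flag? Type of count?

flag is assigned the constant True, which has type bool; count is assigned a bare integer (no decimal point), so it is an int

bool, int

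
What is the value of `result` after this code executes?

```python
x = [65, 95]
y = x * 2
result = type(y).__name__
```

x is list; y is list; result = 'list'

'list'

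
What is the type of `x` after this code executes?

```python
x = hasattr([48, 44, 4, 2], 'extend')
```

hasattr() returns bool

bool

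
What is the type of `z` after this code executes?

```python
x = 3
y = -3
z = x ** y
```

int ** negative = float

float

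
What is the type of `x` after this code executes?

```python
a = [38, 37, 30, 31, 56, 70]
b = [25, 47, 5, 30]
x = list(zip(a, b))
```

list(zip()) returns a list of tuples

list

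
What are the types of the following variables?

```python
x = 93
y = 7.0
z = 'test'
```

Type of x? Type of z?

x is assigned a bare integer (no decimal point), so it is an int; z is assigned a quoted string literal, so it is a str

int, str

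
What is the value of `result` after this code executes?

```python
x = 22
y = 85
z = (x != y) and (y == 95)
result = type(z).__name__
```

x is int; y is int; z is bool; result = 'bool'

'bool'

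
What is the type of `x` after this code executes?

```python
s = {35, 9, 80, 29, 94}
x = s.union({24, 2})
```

set.union() returns a new set

set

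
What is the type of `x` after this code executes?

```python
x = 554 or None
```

'or' returns first truthy value

int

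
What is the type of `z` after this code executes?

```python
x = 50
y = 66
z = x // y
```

int // int = int

int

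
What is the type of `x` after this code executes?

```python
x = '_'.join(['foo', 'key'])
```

str.join() returns str

str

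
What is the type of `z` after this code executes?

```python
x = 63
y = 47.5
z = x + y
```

int + float = float

float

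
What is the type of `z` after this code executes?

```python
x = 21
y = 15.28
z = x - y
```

int - float = float

float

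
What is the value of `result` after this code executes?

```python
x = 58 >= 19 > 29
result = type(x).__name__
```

x is bool; result = 'bool'

'bool'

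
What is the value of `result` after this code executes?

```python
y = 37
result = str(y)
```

y = 37; result = '37'

'37'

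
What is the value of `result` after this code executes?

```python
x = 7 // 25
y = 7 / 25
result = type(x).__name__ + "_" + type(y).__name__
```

x is int; y is float; result = 'int_float'

'int_float'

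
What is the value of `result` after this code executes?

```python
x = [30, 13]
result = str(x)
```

x = [30, 13]; result = '[30, 13]'

'[30, 13]'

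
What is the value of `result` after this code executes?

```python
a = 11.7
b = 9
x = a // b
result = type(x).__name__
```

a is float; b is int; x is float; result = 'float'

'float'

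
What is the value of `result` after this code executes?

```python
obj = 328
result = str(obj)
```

obj = 328; result = '328'

'328'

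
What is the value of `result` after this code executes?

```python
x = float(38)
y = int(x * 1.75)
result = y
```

x = 38.0; y = 66; result = 66

66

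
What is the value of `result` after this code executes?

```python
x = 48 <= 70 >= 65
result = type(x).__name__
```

x is bool; result = 'bool'

'bool'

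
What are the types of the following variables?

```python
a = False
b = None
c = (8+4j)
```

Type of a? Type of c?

a is assigned the constant False, which has type bool; c is assigned (8+4j), an int plus an imaginary literal (j suffix), which evaluates to complex

bool, complex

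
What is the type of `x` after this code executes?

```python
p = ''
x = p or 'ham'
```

'or' returns first truthy value (str)

str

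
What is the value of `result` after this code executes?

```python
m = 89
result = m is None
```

m = 89; result = False

False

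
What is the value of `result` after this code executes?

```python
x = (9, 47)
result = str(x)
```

x = (9, 47); result = '(9, 47)'

'(9, 47)'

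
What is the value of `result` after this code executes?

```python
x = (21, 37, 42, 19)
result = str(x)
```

x = (21, 37, 42, 19); result = '(21, 37, 42, 19)'

'(21, 37, 42, 19)'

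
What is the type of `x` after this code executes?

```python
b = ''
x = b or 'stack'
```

'or' returns first truthy value (str)

str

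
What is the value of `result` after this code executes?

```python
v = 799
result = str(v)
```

v = 799; result = '799'

'799'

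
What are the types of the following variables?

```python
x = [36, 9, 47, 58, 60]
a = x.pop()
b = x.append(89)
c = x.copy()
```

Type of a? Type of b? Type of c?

pop() returns element; append() returns None; copy() returns list

int, NoneType, list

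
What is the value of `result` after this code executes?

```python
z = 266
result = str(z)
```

z = 266; result = '266'

'266'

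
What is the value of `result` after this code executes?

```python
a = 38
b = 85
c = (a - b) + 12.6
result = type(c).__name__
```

a is int; b is int; c is float; result = 'float'

'float'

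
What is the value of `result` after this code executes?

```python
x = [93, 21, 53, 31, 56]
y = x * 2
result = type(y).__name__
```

x is list; y is list; result = 'list'

'list'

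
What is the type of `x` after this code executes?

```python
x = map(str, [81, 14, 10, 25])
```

map() returns a map object

map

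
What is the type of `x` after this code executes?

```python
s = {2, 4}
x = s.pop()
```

Popping from set[int] returns int

int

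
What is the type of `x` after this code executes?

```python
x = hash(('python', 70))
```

hash() returns int

int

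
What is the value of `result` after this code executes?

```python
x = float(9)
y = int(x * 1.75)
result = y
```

x = 9.0; y = 15; result = 15

15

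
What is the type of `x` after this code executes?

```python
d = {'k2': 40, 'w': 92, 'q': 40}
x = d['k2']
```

Accessing dict[str, int] with str key returns int

int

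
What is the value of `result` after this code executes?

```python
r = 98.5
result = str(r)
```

r = 98.5; result = '98.5'

'98.5'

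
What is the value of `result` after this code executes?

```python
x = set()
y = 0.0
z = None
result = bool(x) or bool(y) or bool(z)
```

x = set(); y = 0.0; z = None; result = False

False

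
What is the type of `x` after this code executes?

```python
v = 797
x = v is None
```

'is' comparison returns bool

bool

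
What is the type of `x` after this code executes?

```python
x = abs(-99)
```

abs() of int returns int

int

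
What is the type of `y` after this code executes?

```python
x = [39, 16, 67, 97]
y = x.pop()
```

list.pop() returns the popped element

int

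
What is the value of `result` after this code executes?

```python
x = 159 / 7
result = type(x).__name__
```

x is float; result = 'float'

'float'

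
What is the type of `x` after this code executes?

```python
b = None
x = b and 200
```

'and' returns first falsy value (None)

NoneType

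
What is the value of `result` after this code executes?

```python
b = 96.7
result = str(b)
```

b = 96.7; result = '96.7'

'96.7'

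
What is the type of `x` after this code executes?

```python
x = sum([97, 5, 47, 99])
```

sum() of ints returns int

int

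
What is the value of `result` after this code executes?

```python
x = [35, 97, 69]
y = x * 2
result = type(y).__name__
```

x is list; y is list; result = 'list'

'list'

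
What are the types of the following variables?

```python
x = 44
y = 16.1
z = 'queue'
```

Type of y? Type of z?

y is assigned a number with a decimal point, so it is a float; z is assigned a quoted string literal, so it is a str

float, str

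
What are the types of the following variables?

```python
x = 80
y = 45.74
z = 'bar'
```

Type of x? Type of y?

x is assigned a bare integer (no decimal point), so it is an int; y is assigned a number with a decimal point, so it is a float

int, float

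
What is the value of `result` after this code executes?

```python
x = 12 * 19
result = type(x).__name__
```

x is int; result = 'int'

'int'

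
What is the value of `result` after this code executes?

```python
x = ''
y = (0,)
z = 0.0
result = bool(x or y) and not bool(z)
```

x = ''; y = (0,); z = 0.0; result = True

True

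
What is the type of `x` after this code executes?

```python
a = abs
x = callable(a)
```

callable() returns bool

bool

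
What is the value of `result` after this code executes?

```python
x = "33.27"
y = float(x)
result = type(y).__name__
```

x is str; y is float; result = 'float'

'float'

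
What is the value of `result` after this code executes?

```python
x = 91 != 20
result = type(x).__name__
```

x is bool; result = 'bool'

'bool'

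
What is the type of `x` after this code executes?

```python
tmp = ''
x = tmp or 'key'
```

'or' returns first truthy value (str)

str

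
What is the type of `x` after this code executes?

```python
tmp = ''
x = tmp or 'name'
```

'or' returns first truthy value (str)

str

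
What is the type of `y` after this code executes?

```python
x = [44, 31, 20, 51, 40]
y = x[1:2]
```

Slicing a list returns a list

list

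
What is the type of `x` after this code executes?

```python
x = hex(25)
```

hex() returns str representation

str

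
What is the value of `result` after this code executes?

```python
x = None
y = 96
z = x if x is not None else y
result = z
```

x = None; y = 96; z = 96; result = 96

96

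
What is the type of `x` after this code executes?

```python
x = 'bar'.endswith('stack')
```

str.endswith() returns bool

bool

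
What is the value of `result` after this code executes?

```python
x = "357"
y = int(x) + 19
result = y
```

x = '357'; y = 376; result = 376

376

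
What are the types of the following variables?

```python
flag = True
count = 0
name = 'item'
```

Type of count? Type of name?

count is assigned a bare integer (no decimal point), so it is an int; name is assigned a quoted string literal, so it is a str

int, str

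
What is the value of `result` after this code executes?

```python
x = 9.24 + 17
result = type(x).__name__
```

x is float; result = 'float'

'float'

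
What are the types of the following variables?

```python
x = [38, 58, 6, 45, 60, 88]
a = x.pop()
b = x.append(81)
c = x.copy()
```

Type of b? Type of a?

append() returns None; pop() returns element

NoneType, int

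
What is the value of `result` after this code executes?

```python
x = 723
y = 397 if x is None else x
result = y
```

x = 723; y = 723; result = 723

723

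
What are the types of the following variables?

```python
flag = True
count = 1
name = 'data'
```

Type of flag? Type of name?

flag is assigned the constant True, which has type bool; name is assigned a quoted string literal, so it is a str

bool, str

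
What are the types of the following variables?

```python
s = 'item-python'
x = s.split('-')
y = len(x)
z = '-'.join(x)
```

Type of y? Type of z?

len() returns int; str.join() returns str

int, str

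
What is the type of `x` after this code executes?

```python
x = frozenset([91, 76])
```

frozenset() returns frozenset

frozenset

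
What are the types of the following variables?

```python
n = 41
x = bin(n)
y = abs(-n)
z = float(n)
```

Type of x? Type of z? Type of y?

bin() returns str; float() returns float; abs() of int returns int

str, float, int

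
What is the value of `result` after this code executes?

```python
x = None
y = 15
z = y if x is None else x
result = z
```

x = None; y = 15; z = 15; result = 15

15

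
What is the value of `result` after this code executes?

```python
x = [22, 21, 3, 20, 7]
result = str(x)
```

x = [22, 21, 3, 20, 7]; result = '[22, 21, 3, 20, 7]'

'[22, 21, 3, 20, 7]'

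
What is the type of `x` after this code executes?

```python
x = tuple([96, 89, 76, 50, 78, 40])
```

tuple() constructor returns tuple

tuple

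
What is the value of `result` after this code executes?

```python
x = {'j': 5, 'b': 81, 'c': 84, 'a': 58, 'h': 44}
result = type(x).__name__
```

x is dict; result = 'dict'

'dict'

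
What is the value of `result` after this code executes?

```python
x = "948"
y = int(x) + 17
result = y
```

x = '948'; y = 965; result = 965

965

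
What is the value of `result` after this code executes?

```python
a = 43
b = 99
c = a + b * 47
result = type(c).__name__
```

a is int; b is int; c is int; result = 'int'

'int'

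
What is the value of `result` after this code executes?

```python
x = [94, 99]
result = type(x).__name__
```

x is list; result = 'list'

'list'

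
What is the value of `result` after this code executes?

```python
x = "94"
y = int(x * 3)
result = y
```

x = '94'; y = 949494; result = 949494

949494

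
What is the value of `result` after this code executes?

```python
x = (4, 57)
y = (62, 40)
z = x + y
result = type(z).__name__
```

x is tuple; y is tuple; z is tuple; result = 'tuple'

'tuple'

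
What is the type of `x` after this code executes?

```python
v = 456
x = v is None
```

'is' comparison returns bool

bool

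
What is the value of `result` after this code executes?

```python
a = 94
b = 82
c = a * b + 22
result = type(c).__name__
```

a is int; b is int; c is int; result = 'int'

'int'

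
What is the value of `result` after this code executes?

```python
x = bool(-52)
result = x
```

x = True; result = True

True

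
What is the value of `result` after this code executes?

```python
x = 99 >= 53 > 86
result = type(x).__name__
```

x is bool; result = 'bool'

'bool'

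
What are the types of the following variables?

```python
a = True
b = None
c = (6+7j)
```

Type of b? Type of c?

b is assigned None, whose type is NoneType; c is assigned (6+7j), an int plus an imaginary literal (j suffix), which evaluates to complex

NoneType, complex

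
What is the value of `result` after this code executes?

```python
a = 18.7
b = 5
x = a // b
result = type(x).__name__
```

a is float; b is int; x is float; result = 'float'

'float'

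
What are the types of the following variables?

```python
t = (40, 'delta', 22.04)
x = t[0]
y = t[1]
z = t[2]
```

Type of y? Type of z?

tuple[1] is str; tuple[2] is float

str, float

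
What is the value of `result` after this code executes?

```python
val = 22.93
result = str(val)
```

val = 22.93; result = '22.93'

'22.93'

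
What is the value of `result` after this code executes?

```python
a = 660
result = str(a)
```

a = 660; result = '660'

'660'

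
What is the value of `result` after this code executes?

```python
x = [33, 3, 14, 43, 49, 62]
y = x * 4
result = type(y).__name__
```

x is list; y is list; result = 'list'

'list'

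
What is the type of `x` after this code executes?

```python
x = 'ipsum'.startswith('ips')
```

str.startswith() returns bool

bool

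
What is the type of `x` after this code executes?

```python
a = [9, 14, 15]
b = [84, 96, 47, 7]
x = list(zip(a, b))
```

list(zip()) returns a list of tuples

list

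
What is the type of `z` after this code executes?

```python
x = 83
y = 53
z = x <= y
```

Comparison returns bool

bool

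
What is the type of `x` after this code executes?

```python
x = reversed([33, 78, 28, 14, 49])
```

reversed() on a list returns list_reverseiterator

list_reverseiterator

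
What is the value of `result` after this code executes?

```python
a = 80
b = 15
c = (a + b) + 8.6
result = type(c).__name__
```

a is int; b is int; c is float; result = 'float'

'float'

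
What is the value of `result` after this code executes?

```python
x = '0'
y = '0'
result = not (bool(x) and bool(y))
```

x = '0'; y = '0'; result = False

False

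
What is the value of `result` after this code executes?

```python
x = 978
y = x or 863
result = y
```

x = 978; y = 978; result = 978

978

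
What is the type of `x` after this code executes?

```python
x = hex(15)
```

hex() returns str representation

str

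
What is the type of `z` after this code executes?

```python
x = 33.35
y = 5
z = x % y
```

float % int = float

float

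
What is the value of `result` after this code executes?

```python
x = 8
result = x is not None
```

x = 8; result = True

True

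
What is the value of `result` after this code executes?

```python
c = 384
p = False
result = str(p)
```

c = 384; p = False; result = 'False'

'False'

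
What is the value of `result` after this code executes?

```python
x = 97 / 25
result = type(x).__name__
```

x is float; result = 'float'

'float'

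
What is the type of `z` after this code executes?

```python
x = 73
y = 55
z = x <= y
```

Comparison returns bool

bool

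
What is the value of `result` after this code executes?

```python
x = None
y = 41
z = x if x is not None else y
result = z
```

x = None; y = 41; z = 41; result = 41

41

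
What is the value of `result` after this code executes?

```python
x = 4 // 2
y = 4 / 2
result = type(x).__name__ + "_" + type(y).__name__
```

x is int; y is float; result = 'int_float'

'int_float'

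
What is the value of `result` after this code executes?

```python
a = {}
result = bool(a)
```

a = {}; result = False

False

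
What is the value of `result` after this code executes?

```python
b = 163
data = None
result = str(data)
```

b = 163; data = None; result = 'None'

'None'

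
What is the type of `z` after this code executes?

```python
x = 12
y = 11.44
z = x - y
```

int - float = float

float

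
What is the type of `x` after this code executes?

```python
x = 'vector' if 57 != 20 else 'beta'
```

Both branches of conditional are str

str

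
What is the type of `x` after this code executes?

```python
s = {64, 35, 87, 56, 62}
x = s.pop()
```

Popping from set[int] returns int

int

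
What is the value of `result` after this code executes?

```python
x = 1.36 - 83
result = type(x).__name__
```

x is float; result = 'float'

'float'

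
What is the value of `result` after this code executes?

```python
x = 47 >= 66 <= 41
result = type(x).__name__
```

x is bool; result = 'bool'

'bool'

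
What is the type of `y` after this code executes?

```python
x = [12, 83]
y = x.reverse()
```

list.reverse() returns None

NoneType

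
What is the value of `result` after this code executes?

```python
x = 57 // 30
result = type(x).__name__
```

x is int; result = 'int'

'int'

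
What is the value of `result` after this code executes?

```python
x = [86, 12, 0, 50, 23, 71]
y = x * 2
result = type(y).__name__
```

x is list; y is list; result = 'list'

'list'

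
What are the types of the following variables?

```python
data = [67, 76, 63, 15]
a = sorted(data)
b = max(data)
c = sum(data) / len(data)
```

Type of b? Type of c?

max of ints returns int; int / int = float

int, float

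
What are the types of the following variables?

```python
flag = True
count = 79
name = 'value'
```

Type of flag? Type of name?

flag is assigned the constant True, which has type bool; name is assigned a quoted string literal, so it is a str

bool, str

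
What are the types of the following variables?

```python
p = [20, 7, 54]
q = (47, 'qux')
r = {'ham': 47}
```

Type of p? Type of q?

p is assigned a list literal (square brackets); q is assigned a tuple (parenthesized, comma-separated values)

list, tuple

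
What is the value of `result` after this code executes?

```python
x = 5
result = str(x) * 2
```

x = 5; result = '55'

'55'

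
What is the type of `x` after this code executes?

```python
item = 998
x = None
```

None has type NoneType

NoneType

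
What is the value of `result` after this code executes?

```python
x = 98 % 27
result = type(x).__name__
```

x is int; result = 'int'

'int'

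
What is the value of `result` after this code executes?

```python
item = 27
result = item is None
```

item = 27; result = False

False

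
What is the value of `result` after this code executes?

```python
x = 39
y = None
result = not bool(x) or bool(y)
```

x = 39; y = None; result = False

False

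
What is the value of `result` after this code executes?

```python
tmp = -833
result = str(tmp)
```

tmp = -833; result = '-833'

'-833'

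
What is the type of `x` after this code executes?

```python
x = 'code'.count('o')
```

str.count() returns int

int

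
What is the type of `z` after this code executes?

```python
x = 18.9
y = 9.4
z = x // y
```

float // float = float

float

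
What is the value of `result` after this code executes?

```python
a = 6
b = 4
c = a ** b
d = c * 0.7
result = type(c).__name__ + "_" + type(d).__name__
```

a is int; b is int; c is int; d is float; result = 'int_float'

'int_float'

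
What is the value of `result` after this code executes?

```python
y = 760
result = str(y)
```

y = 760; result = '760'

'760'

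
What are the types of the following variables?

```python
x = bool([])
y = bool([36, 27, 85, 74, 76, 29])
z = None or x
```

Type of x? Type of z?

bool() returns bool; None or bool returns the bool

bool, bool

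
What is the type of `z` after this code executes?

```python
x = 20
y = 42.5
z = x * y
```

int * float = float

float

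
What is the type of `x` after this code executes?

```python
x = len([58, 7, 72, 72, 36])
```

len() always returns int

int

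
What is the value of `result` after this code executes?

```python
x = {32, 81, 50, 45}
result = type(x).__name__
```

x is set; result = 'set'

'set'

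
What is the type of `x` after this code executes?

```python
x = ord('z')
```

ord() returns int (code point)

int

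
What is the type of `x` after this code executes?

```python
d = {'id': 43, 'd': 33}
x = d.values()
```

.values() returns dict_values view

dict_values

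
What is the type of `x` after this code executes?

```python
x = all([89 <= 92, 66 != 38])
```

all() returns bool

bool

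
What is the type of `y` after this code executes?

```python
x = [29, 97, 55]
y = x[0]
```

Indexing list[int] returns int

int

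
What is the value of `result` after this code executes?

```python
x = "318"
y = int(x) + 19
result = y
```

x = '318'; y = 337; result = 337

337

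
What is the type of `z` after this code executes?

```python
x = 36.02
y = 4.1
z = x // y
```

float // float = float

float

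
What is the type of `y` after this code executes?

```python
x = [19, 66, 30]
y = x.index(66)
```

list.index() returns int

int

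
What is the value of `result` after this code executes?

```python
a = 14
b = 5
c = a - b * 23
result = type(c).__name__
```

a is int; b is int; c is int; result = 'int'

'int'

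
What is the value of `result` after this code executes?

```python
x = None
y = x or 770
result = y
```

x = None; y = 770; result = 770

770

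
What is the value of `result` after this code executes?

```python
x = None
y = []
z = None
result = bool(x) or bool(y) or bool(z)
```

x = None; y = []; z = None; result = False

False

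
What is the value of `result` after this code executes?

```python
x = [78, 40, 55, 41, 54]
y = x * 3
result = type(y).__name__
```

x is list; y is list; result = 'list'

'list'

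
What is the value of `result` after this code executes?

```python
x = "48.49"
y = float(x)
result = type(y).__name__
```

x is str; y is float; result = 'float'

'float'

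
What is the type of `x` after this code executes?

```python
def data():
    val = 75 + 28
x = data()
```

Function without return returns None

NoneType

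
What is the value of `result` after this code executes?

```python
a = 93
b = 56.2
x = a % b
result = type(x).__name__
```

a is int; b is float; x is float; result = 'float'

'float'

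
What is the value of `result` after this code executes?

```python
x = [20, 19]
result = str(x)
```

x = [20, 19]; result = '[20, 19]'

'[20, 19]'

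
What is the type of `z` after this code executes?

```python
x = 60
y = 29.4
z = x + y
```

int + float = float

float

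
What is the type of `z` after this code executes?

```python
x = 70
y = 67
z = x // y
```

int // int = int

int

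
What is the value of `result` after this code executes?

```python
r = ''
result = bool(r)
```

r = ''; result = False

False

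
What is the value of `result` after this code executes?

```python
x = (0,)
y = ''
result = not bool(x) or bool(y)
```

x = (0,); y = ''; result = False

False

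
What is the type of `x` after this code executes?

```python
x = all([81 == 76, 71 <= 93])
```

all() returns bool

bool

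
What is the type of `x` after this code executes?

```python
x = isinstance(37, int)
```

isinstance() returns bool

bool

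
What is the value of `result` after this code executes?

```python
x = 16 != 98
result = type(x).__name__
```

x is bool; result = 'bool'

'bool'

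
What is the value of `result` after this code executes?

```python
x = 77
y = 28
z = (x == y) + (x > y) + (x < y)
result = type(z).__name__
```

x is int; y is int; z is int; result = 'int'

'int'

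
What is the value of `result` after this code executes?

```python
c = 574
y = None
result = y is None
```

c = 574; y = None; result = True

True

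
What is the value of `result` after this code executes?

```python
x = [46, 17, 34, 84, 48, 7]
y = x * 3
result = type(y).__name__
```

x is list; y is list; result = 'list'

'list'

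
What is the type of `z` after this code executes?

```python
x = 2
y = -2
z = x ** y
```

int ** negative = float

float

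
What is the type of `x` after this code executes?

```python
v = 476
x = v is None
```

'is' comparison returns bool

bool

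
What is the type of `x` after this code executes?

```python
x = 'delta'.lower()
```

str.lower() returns str

str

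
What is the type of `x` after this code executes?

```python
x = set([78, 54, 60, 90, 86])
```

set() constructor returns set

set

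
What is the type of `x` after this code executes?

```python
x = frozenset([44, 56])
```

frozenset() returns frozenset

frozenset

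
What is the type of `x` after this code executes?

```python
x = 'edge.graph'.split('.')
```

str.split() returns list

list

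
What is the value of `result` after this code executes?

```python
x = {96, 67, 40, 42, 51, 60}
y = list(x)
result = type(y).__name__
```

x is set; y is list; result = 'list'

'list'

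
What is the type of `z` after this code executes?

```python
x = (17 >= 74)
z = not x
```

'not' returns bool

bool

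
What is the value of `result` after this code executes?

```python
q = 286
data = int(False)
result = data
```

q = 286; data = 0; result = 0

0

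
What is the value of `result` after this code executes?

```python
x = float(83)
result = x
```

x = 83.0; result = 83.0

83.0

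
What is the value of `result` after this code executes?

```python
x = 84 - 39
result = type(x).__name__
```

x is int; result = 'int'

'int'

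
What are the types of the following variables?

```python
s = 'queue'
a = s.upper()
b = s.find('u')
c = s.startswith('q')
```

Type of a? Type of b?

upper() returns str; find() returns int

str, int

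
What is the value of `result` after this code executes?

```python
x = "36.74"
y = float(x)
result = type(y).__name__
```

x is str; y is float; result = 'float'

'float'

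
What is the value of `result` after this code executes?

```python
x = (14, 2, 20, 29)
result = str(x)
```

x = (14, 2, 20, 29); result = '(14, 2, 20, 29)'

'(14, 2, 20, 29)'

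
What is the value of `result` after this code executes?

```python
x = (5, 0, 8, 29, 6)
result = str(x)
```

x = (5, 0, 8, 29, 6); result = '(5, 0, 8, 29, 6)'

'(5, 0, 8, 29, 6)'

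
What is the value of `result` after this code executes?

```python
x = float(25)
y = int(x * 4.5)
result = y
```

x = 25.0; y = 112; result = 112

112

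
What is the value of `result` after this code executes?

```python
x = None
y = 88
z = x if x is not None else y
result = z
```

x = None; y = 88; z = 88; result = 88

88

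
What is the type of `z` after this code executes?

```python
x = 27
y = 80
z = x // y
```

int // int = int

int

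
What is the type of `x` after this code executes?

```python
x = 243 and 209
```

'and' with truthy values returns last operand (int)

int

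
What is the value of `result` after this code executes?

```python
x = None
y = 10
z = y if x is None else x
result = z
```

x = None; y = 10; z = 10; result = 10

10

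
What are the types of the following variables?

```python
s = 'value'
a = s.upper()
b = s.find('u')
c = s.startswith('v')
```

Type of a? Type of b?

upper() returns str; find() returns int

str, int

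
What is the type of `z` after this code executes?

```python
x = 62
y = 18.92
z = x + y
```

int + float = float

float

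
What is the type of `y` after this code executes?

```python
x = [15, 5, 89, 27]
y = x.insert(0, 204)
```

list.insert() returns None

NoneType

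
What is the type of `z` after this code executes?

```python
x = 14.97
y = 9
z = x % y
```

float % int = float

float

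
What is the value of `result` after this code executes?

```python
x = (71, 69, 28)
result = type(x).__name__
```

x is tuple; result = 'tuple'

'tuple'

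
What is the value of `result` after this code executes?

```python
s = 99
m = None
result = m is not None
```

s = 99; m = None; result = False

False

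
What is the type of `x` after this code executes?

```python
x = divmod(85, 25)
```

divmod() returns tuple of (quotient, remainder)

tuple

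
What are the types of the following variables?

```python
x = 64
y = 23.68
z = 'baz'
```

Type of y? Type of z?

y is assigned a number with a decimal point, so it is a float; z is assigned a quoted string literal, so it is a str

float, str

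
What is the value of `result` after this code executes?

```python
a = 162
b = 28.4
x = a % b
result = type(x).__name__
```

a is int; b is float; x is float; result = 'float'

'float'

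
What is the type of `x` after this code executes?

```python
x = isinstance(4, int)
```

isinstance() returns bool

bool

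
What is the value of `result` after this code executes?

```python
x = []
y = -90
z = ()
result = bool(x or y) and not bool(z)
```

x = []; y = -90; z = (); result = True

True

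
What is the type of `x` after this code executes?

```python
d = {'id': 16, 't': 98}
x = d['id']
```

Accessing dict[str, int] with str key returns int

int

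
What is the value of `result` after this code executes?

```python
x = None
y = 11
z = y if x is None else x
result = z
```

x = None; y = 11; z = 11; result = 11

11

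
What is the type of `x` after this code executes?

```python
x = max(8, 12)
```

max() of ints returns int

int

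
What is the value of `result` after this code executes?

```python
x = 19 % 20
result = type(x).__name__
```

x is int; result = 'int'

'int'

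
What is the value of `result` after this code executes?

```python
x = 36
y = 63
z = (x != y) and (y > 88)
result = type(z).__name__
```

x is int; y is int; z is bool; result = 'bool'

'bool'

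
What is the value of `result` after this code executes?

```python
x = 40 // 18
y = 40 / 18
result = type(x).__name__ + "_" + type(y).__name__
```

x is int; y is float; result = 'int_float'

'int_float'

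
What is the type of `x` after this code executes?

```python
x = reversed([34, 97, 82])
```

reversed() on a list returns list_reverseiterator

list_reverseiterator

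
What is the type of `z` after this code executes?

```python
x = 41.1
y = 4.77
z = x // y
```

float // float = float

float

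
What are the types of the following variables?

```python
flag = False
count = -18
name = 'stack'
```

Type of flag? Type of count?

flag is assigned the constant False, which has type bool; count is assigned a bare integer (no decimal point), so it is an int

bool, int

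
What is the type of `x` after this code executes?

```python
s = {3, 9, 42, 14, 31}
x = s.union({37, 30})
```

set.union() returns a new set

set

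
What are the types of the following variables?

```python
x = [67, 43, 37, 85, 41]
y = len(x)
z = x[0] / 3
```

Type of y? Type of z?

len() returns int; int / int = float

int, float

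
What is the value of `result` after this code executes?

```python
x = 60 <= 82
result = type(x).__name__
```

x is bool; result = 'bool'

'bool'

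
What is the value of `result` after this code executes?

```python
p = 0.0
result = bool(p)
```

p = 0.0; result = False

False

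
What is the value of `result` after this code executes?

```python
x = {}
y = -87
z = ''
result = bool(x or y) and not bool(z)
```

x = {}; y = -87; z = ''; result = True

True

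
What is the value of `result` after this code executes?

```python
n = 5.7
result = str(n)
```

n = 5.7; result = '5.7'

'5.7'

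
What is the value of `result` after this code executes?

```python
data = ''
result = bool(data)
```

data = ''; result = False

False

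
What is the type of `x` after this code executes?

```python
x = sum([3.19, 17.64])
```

sum() of floats returns float

float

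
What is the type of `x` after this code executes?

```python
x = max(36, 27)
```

max() of ints returns int

int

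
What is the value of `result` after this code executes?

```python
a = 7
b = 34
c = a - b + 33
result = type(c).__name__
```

a is int; b is int; c is int; result = 'int'

'int'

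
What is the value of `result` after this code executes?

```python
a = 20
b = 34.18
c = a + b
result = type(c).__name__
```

a is int; b is float; c is float; result = 'float'

'float'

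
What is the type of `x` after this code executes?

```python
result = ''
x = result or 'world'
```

'or' returns first truthy value (str)

str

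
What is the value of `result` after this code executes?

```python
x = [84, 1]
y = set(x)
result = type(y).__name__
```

x is list; y is set; result = 'set'

'set'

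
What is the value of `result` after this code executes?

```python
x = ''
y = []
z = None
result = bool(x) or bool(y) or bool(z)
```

x = ''; y = []; z = None; result = False

False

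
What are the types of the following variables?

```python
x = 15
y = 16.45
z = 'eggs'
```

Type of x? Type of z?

x is assigned a bare integer (no decimal point), so it is an int; z is assigned a quoted string literal, so it is a str

int, str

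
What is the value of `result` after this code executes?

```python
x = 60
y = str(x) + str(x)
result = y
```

x = 60; y = '6060'; result = '6060'

'6060'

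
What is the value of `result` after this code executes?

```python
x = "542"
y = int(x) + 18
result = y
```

x = '542'; y = 560; result = 560

560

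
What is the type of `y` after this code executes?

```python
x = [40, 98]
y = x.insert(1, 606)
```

list.insert() returns None

NoneType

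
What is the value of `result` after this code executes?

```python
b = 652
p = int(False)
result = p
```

b = 652; p = 0; result = 0

0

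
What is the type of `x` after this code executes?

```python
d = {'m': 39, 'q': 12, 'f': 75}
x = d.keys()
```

.keys() returns dict_keys view

dict_keys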